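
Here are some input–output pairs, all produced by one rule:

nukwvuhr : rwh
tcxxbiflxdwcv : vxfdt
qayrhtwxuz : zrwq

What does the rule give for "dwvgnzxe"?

The rule is to swap the first and last characters, then keep one character in every 3, starting at position 1 (positions 1st, 4th, 7th, ...).
For "dwvgnzxe", step one produces "ewvgnzxd"; step two turns that into "egx".

egx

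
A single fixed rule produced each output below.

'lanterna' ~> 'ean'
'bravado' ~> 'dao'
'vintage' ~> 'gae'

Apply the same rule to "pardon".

In each case the input is transformed by: swap each adjacent pair of characters (1↔2, 3↔4, ...), then keep only the last 3 characters.
Applying both steps to "pardon": "apdrno", then "rno".

rno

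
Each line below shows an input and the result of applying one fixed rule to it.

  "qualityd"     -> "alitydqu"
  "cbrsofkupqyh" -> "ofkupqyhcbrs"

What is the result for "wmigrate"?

igratewm

In each case the input is transformed by: move the last 2 characters to the front (rotate right by 2), then swap the front and back halves of the string.
Starting from "wmigrate": after the first operation, "tewmigra"; after the second, "igratewm".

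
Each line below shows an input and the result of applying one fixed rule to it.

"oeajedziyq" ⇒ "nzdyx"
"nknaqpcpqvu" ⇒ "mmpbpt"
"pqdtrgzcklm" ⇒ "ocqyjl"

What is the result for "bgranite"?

The transformation: keep every other character starting from the first (positions 1st, 3rd, 5th, ...), then shift every letter 1 place backward in the alphabet (wrapping around).
On "bgranite" that produces "aqms".

aqms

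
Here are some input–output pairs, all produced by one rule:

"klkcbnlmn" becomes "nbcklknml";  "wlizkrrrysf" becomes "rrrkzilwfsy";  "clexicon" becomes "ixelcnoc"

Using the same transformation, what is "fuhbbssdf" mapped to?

The pattern: move the last 3 characters to the front (rotate right by 3), then reverse the string.
For "fuhbbssdf", step one produces "sdffuhbbs"; step two turns that into "sbbhuffds".

sbbhuffds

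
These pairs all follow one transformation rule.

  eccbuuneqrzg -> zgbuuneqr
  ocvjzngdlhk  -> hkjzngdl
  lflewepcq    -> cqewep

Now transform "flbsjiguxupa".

pasjiguxu

The pattern: delete the first 3 characters, then move the last 2 characters to the front (rotate right by 2).
Starting from "flbsjiguxupa": after the first operation, "sjiguxupa"; after the second, "pasjiguxu".
(Check on "eccbuuneqrzg": → "buuneqrzg" → "zgbuuneqr" ✓)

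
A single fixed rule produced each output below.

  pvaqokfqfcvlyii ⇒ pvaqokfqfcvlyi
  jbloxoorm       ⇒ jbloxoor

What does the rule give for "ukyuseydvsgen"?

ukyuseydvsge

The transformation: delete the last character.
Doing the same to "ukyuseydvsgen": "ukyuseydvsge".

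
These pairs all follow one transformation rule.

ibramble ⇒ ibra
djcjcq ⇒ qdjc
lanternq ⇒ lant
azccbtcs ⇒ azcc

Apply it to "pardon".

The rule is to swap the front and back halves of the string, then keep only the last 4 characters.
Starting from "pardon": after the first operation, "donpar"; after the second, "npar".

npar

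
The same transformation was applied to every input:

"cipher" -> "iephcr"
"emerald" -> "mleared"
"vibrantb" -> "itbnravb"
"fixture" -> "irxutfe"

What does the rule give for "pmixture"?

Rule — take characters alternately from the front and the back (1st, last, 2nd, 2nd-last, ...), then move the first 2 characters to the end (rotate left by 2).
On "pmixture": the first step gives "pemriuxt", and the second then gives "mriuxtpe".

mriuxtpe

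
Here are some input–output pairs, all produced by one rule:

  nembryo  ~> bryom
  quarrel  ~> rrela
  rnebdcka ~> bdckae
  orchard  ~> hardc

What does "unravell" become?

The pattern: delete the first 2 characters, then move the first character to the end.
Applying that to "unravell" gives "avellr".
(Check on "quarrel": → "arrel" → "rrela" ✓)

avellr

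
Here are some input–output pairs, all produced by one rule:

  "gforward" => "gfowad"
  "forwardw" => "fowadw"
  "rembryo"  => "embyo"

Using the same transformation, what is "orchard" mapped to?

The pattern: remove every "r".
For "orchard" the result is "ochad".

ochad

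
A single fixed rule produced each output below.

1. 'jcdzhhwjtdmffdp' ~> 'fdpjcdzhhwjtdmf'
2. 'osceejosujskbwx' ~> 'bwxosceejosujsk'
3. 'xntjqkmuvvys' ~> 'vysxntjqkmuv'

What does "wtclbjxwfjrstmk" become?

The rule is to move the last 3 characters to the front (rotate right by 3).
For "wtclbjxwfjrstmk" the result is "tmkwtclbjxwfjrs".

tmkwtclbjxwfjrs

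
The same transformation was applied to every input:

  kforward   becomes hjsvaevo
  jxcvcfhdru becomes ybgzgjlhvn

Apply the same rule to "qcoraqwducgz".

dgsveuahygku

In each case the input is transformed by: shift every letter 4 places forward in the alphabet (wrapping around), then swap the first and last characters.
"qcoraqwducgz" → "ugsveuahygkd" → "dgsveuahygku".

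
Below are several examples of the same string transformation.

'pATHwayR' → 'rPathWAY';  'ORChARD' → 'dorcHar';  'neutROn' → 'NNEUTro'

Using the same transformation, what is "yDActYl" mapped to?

What's happening: move the last character to the front, then flip the case of every letter.
On "yDActYl": the first step gives "lyDActY", and the second then gives "LYdaCTy".
(Check on "neutROn": → "nneutRO" → "NNEUTro" ✓)

LYdaCTy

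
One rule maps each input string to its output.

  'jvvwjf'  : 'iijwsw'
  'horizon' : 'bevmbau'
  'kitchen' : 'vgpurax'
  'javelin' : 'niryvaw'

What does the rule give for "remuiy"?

rzhvle

The pattern: shift every letter 13 places forward in the alphabet (wrapping around) — i.e. ROT13, then move the first character to the end.
So "remuiy" becomes "rzhvle".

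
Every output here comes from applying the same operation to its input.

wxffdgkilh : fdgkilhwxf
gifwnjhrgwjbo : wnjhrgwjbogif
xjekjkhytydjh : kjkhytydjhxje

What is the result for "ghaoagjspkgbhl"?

oagjspkgbhlgha

Looking at the pairs, the operation is to move the first 3 characters to the end (rotate left by 3).
So "ghaoagjspkgbhl" becomes "oagjspkgbhlgha".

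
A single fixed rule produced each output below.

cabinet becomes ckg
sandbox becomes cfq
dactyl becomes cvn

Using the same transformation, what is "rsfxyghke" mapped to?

uzim

Each output is the input with this applied: keep every other character starting from the second (positions 2nd, 4th, 6th, ...), then shift every letter 2 places forward in the alphabet (wrapping around).
Starting from "rsfxyghke": after the first operation, "sxgk"; after the second, "uzim".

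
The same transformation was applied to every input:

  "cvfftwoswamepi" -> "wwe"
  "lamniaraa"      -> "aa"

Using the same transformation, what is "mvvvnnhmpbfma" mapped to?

npm

In each case the input is transformed by: keep one character in every 3, starting at position 3 (positions 3rd, 6th, 9th, ...), then delete the first character.
"mvvvnnhmpbfma" → "vnpm" → "npm".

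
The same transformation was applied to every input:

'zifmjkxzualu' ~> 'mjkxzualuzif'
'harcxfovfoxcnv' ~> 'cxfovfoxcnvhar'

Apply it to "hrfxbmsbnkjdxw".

Each output is the input with this applied: move the first 3 characters to the end (rotate left by 3).
For "hrfxbmsbnkjdxw" the result is "xbmsbnkjdxwhrf".

xbmsbnkjdxwhrf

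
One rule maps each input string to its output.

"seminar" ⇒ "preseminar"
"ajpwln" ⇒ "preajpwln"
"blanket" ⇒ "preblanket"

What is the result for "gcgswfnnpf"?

pregcgswfnnpf

Rule — prepend "pre".
So "gcgswfnnpf" becomes "pregcgswfnnpf".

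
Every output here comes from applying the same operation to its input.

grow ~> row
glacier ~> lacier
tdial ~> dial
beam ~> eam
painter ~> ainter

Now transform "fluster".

The rule is to delete the first character.
So "fluster" becomes "luster".

luster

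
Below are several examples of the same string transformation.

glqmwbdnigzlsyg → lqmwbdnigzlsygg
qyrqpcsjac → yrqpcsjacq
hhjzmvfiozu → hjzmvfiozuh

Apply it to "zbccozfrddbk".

Each output is the input with this applied: move the first character to the end.
For "zbccozfrddbk" the result is "bccozfrddbkz".

bccozfrddbkz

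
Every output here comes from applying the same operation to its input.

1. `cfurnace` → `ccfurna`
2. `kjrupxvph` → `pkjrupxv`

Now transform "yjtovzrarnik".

iyjtovzrarn

Looking at the pairs, the operation is to delete the last character, then move the last character to the front.
For "yjtovzrarnik" the result is "iyjtovzrarn".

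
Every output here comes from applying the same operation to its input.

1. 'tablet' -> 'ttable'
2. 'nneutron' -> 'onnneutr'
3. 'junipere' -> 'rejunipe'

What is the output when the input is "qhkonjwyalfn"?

What's happening: swap the front and back halves of the string, then move the first 2 characters to the end (rotate left by 2).
"qhkonjwyalfn" → "wyalfnqhkonj" → "alfnqhkonjwy".

alfnqhkonjwy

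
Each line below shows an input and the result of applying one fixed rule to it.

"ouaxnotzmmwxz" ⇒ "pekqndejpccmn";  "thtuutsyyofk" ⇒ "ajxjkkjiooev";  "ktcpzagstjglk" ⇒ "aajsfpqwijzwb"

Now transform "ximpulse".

unycfkbi

What's happening: move the last character to the front, then shift every letter 10 places backward in the alphabet (wrapping around).
Doing the same to "ximpulse": "unycfkbi".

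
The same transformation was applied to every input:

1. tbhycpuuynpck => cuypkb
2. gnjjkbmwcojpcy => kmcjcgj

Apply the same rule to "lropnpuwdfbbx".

nudbxr

In each case the input is transformed by: move the first 3 characters to the end (rotate left by 3), then keep every other character starting from the second (positions 2nd, 4th, 6th, ...).
For "lropnpuwdfbbx", step one produces "pnpuwdfbbxlro"; step two turns that into "nudbxr".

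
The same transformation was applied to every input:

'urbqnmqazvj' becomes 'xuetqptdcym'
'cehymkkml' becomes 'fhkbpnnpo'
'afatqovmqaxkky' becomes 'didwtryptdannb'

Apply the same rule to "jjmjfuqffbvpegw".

Looking at the pairs, the operation is to shift every letter 3 places forward in the alphabet (wrapping around).
Doing the same to "jjmjfuqffbvpegw": "mmpmixtiieyshjz".

mmpmixtiieyshjz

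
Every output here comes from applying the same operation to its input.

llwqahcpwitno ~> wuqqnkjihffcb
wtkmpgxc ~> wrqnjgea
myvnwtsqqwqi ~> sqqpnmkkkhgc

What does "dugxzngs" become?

The rule is to shift every letter 6 places backward in the alphabet (wrapping around), then sort the characters into reverse alphabetical order.
Applying both steps to "dugxzngs": "xoartham", then "xtromhaa".

xtromhaa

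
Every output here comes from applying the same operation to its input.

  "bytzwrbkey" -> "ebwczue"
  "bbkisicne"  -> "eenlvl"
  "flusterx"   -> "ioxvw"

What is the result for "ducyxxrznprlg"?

gxfbaaucqs

In each case the input is transformed by: shift every letter 3 places forward in the alphabet (wrapping around), then delete the last 3 characters.
Working it through for "ducyxxrznprlg": intermediate "gxfbaaucqsuoj", final "gxfbaaucqs".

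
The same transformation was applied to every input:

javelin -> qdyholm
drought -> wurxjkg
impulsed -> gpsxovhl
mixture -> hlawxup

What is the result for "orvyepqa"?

duybhstr

The pattern: swap the first and last characters, then shift every letter 3 places forward in the alphabet (wrapping around).
Starting from "orvyepqa": after the first operation, "arvyepqo"; after the second, "duybhstr".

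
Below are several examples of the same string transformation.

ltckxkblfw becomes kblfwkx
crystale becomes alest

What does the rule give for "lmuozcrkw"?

crkwoz

The rule is to delete the first 3 characters, then move the first 2 characters to the end (rotate left by 2).
For "lmuozcrkw", step one produces "ozcrkw"; step two turns that into "crkwoz".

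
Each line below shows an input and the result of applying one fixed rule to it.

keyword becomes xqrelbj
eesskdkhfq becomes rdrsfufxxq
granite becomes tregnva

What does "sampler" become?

fenrzyc

The pattern: take characters alternately from the front and the back (1st, last, 2nd, 2nd-last, ...), then shift every letter 13 places forward in the alphabet (wrapping around) — i.e. ROT13.
Doing the same to "sampler": "fenrzyc".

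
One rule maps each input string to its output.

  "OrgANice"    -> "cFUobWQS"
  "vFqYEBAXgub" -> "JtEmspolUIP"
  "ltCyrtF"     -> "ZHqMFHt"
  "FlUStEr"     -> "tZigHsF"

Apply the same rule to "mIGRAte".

Rule — shift every letter 12 places backward in the alphabet (wrapping around), then flip the case of every letter.
Applying both steps to "mIGRAte": "aWUFOhs", then "AwufoHS".

AwufoHS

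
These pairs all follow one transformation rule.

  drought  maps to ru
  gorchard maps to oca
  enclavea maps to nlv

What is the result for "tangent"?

The pattern: delete the last 2 characters, then keep every other character starting from the second (positions 2nd, 4th, 6th, ...).
"tangent" → "tange" → "ag".

ag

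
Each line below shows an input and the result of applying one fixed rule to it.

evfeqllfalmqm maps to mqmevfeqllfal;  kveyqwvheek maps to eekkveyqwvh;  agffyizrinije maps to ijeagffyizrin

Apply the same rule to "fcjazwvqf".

Looking at the pairs, the operation is to move the last 3 characters to the front (rotate right by 3).
So "fcjazwvqf" becomes "vqffcjazw".

vqffcjazw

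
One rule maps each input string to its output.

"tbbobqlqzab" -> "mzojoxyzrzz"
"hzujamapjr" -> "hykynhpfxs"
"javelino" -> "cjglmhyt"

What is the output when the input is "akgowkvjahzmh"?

Looking at the pairs, the operation is to move the first 3 characters to the end (rotate left by 3), then shift every letter 2 places backward in the alphabet (wrapping around).
On "akgowkvjahzmh" that produces "muithyfxkfyie".
(Check on "tbbobqlqzab": → "obqlqzabtbb" → "mzojoxyzrzz" ✓)

muithyfxkfyie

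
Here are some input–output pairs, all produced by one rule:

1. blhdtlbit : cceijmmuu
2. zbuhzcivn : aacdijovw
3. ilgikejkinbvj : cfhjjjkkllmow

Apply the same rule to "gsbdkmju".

cehklntv

The transformation: shift every letter 1 place forward in the alphabet (wrapping around), then sort the characters into alphabetical order.
For "gsbdkmju", step one produces "htcelnkv"; step two turns that into "cehklntv".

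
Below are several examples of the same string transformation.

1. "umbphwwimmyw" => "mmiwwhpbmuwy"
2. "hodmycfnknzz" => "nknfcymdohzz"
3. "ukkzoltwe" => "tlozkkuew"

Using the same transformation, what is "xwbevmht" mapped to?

Each output is the input with this applied: move the last 2 characters to the front (rotate right by 2), then reverse the string.
"xwbevmht" → "mvebwxth".

mvebwxth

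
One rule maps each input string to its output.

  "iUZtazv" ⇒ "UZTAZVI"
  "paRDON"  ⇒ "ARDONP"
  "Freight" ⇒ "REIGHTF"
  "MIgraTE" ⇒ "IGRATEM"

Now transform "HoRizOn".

Each output is the input with this applied: move the first character to the end, then convert every letter to uppercase.
On "HoRizOn": the first step gives "oRizOnH", and the second then gives "ORIZONH".
(Check on "paRDON": → "aRDONp" → "ARDONP" ✓)

ORIZONH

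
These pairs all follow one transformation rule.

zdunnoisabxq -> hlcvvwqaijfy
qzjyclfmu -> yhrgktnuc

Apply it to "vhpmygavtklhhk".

dpxugoidbstpps

Rule — shift every letter 8 places forward in the alphabet (wrapping around).
So "vhpmygavtklhhk" becomes "dpxugoidbstpps".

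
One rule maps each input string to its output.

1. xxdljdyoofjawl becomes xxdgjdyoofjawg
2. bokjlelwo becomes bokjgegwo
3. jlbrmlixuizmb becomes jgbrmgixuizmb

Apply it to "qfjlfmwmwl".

What's happening: replace every "l" with "g".
Applying that to "qfjlfmwmwl" gives "qfjgfmwmwg".

qfjgfmwmwg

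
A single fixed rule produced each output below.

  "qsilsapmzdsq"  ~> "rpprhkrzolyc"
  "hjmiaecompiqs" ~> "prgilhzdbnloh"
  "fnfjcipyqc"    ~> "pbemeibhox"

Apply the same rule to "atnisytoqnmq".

lpzsmhrxsnpm

The transformation: move the last 2 characters to the front (rotate right by 2), then shift every letter 1 place backward in the alphabet (wrapping around).
"atnisytoqnmq" → "mqatnisytoqn" → "lpzsmhrxsnpm".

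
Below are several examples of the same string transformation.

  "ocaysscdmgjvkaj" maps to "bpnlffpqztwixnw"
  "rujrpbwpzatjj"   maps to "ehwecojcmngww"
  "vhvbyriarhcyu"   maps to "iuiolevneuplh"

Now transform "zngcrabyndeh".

The transformation: shift every letter 13 places forward in the alphabet (wrapping around) — i.e. ROT13.
On "zngcrabyndeh" that produces "matpenolaqru".

matpenolaqru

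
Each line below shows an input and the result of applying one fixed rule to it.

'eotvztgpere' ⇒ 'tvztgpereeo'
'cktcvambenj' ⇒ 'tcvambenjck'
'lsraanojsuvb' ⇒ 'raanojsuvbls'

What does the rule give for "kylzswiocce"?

Rule — move the first 2 characters to the end (rotate left by 2).
Doing the same to "kylzswiocce": "lzswiocceky".

lzswiocceky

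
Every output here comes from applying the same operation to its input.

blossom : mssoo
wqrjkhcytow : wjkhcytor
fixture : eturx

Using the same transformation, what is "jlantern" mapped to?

In each case the input is transformed by: delete the first 2 characters, then swap the first and last characters.
Starting from "jlantern": after the first operation, "antern"; after the second, "nntera".

nntera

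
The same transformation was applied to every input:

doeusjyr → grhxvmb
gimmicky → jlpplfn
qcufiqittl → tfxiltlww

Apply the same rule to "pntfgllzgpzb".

Looking at the pairs, the operation is to delete the last character, then shift every letter 3 places forward in the alphabet (wrapping around).
"pntfgllzgpzb" → "pntfgllzgpz" → "sqwijoocjsc".
(Check on "gimmicky": → "gimmick" → "jlpplfn" ✓)

sqwijoocjsc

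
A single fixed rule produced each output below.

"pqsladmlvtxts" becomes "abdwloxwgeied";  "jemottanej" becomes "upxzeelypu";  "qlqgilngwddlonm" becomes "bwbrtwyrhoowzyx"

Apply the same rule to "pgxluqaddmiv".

ariwfblooxtg

Each output is the input with this applied: shift every letter 11 places forward in the alphabet (wrapping around).
For "pgxluqaddmiv" the result is "ariwfblooxtg".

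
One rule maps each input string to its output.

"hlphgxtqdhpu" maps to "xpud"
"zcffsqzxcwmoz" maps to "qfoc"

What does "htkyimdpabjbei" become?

What's happening: keep one character in every 3, starting at position 3 (positions 3rd, 6th, 9th, ...), then swap each adjacent pair of characters (1↔2, 3↔4, ...).
"htkyimdpabjbei" → "kmab" → "mkba".

mkba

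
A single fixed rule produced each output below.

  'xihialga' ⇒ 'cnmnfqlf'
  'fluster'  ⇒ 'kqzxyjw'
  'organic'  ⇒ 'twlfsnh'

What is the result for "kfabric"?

The pattern: shift every letter 5 places forward in the alphabet (wrapping around).
So "kfabric" becomes "pkfgwnh".

pkfgwnh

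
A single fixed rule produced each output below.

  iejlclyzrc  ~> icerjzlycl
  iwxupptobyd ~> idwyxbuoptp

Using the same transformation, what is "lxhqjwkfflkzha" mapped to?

Looking at the pairs, the operation is to take characters alternately from the front and the back (1st, last, 2nd, 2nd-last, ...).
"lxhqjwkfflkzha" → "laxhhzqkjlwfkf".

laxhhzqkjlwfkf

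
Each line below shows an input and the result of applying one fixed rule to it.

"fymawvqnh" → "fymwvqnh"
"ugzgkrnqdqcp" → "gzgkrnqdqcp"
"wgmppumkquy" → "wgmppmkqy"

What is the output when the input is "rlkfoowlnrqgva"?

In each case the input is transformed by: remove every vowel.
So "rlkfoowlnrqgva" becomes "rlkfwlnrqgv".

rlkfwlnrqgv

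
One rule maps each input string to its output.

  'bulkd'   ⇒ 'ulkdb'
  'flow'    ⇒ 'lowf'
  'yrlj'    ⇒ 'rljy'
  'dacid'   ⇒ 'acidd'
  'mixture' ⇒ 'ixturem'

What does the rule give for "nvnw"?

The transformation: move the first character to the end.
So "nvnw" becomes "vnwn".

vnwn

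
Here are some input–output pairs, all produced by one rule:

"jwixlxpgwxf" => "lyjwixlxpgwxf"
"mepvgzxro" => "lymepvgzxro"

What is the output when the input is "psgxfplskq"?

Rule — prepend "ly".
Doing the same to "psgxfplskq": "lypsgxfplskq".

lypsgxfplskq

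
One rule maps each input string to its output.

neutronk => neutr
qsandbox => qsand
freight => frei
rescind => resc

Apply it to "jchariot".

jchar

In each case the input is transformed by: delete the last 3 characters.
On "jchariot" that produces "jchar".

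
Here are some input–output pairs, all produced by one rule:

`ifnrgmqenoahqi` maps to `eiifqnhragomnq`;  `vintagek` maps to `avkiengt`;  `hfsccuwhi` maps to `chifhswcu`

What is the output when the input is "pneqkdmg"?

kpgnmedq

Looking at the pairs, the operation is to take characters alternately from the front and the back (1st, last, 2nd, 2nd-last, ...), then move the last character to the front.
For "pneqkdmg", step one produces "pgnmedqk"; step two turns that into "kpgnmedq".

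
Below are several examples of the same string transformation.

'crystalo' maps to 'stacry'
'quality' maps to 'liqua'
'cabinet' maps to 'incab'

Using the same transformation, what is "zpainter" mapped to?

intzpa

Each output is the input with this applied: delete the last 2 characters, then move the first 3 characters to the end (rotate left by 3).
Working it through for "zpainter": intermediate "zpaint", final "intzpa".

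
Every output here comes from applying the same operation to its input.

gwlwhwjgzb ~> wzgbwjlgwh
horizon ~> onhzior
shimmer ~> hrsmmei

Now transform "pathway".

aypwhat

The rule is to swap each adjacent pair of characters (1↔2, 3↔4, ...), then take characters alternately from the front and the back (1st, last, 2nd, 2nd-last, ...).
For "pathway" the result is "aypwhat".
(Check on "horizon": → "ohirozn" → "onhzior" ✓)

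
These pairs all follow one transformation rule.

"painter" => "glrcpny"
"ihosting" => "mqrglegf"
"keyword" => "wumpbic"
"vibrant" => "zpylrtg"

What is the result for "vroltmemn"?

In each case the input is transformed by: move the first 2 characters to the end (rotate left by 2), then shift every letter 2 places backward in the alphabet (wrapping around).
"vroltmemn" → "oltmemnvr" → "mjrkckltp".

mjrkckltp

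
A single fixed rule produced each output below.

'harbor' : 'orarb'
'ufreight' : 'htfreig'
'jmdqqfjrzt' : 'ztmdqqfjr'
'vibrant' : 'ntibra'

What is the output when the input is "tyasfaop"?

opyasfa

What's happening: delete the first character, then move the last 2 characters to the front (rotate right by 2).
"tyasfaop" → "yasfaop" → "opyasfa".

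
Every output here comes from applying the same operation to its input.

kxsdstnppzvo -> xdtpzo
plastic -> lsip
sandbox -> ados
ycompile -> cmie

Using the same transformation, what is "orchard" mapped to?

rhro

Rule — move the first character to the end, then keep every other character starting from the first (positions 1st, 3rd, 5th, ...).
Applying both steps to "orchard": "rchardo", then "rhro".
(Check on "sandbox": → "andboxs" → "ados" ✓)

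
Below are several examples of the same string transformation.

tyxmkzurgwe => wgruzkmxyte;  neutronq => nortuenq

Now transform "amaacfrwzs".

Rule — reverse the string, then move the first character to the end.
For "amaacfrwzs", step one produces "szwrfcaama"; step two turns that into "zwrfcaamas".

zwrfcaamas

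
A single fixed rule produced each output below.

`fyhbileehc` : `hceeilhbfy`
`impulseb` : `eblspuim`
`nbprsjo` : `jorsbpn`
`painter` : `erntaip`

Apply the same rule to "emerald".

ldramee

Each output is the input with this applied: reverse the string, then swap each adjacent pair of characters (1↔2, 3↔4, ...).
Working it through for "emerald": intermediate "dlareme", final "ldramee".
(Check on "nbprsjo": → "ojsrpbn" → "jorsbpn" ✓)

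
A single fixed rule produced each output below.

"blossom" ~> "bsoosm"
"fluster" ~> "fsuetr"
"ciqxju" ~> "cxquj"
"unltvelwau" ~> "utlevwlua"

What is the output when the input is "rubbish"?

rbbsih

Looking at the pairs, the operation is to swap each adjacent pair of characters (1↔2, 3↔4, ...), then delete the first character.
On "rubbish": the first step gives "urbbsih", and the second then gives "rbbsih".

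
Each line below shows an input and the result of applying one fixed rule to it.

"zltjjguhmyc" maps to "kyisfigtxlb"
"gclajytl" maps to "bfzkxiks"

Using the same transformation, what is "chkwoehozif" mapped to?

gbvjdnnghye

Looking at the pairs, the operation is to shift every letter 1 place backward in the alphabet (wrapping around), then swap each adjacent pair of characters (1↔2, 3↔4, ...).
For "chkwoehozif" the result is "gbvjdnnghye".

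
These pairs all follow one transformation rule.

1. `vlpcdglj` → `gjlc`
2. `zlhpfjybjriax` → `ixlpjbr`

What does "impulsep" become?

spmu

The transformation: move the last 3 characters to the front (rotate right by 3), then keep every other character starting from the first (positions 1st, 3rd, 5th, ...).
For "impulsep", step one produces "sepimpul"; step two turns that into "spmu".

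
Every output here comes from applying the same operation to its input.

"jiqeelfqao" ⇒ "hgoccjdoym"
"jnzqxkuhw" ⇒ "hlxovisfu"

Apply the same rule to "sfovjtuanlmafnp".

qdmthrsyljkydln

Rule — shift every letter 2 places backward in the alphabet (wrapping around).
Applying that to "sfovjtuanlmafnp" gives "qdmthrsyljkydln".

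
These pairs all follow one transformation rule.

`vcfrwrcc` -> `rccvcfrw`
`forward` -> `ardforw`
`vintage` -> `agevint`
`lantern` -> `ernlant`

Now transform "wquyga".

What's happening: move the last 3 characters to the front (rotate right by 3).
For "wquyga" the result is "ygawqu".

ygawqu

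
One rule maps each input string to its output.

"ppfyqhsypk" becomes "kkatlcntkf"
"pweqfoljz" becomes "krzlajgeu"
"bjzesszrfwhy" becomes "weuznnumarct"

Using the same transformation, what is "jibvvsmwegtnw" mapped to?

Each output is the input with this applied: shift every letter 5 places backward in the alphabet (wrapping around).
Applying that to "jibvvsmwegtnw" gives "edwqqnhrzboir".

edwqqnhrzboir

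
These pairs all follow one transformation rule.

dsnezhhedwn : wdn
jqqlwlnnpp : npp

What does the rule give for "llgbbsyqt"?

The rule is to swap each adjacent pair of characters (1↔2, 3↔4, ...), then keep only the last 3 characters.
"llgbbsyqt" → "llbgsbqyt" → "qyt".

qyt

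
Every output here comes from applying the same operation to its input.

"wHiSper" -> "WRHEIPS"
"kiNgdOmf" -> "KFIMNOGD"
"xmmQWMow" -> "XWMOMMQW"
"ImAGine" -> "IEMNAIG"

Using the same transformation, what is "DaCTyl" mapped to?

DLAYCT

The pattern: take characters alternately from the front and the back (1st, last, 2nd, 2nd-last, ...), then convert every letter to uppercase.
On "DaCTyl": the first step gives "DlayCT", and the second then gives "DLAYCT".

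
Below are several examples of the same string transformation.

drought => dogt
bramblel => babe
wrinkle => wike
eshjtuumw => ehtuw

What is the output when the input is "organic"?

Each output is the input with this applied: keep every other character starting from the first (positions 1st, 3rd, 5th, ...).
For "organic" the result is "ognc".

ognc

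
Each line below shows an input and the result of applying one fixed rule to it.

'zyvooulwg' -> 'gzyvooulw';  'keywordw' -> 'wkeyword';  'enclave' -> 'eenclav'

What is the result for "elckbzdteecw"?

What's happening: move the last character to the front.
On "elckbzdteecw" that produces "welckbzdteec".

welckbzdteec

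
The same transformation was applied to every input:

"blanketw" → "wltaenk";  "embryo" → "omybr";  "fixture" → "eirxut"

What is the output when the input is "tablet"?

The rule is to take characters alternately from the front and the back (1st, last, 2nd, 2nd-last, ...), then delete the first character.
On "tablet": the first step gives "ttaebl", and the second then gives "taebl".

taebl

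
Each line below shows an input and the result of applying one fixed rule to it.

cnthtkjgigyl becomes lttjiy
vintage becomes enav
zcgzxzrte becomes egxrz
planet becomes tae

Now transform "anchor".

The pattern: swap the first and last characters, then keep every other character starting from the first (positions 1st, 3rd, 5th, ...).
"anchor" → "rnchoa" → "rco".

rco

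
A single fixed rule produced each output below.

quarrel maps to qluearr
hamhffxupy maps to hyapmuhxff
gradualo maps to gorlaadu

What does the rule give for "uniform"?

In each case the input is transformed by: take characters alternately from the front and the back (1st, last, 2nd, 2nd-last, ...).
Applying that to "uniform" gives "umnriof".

umnriof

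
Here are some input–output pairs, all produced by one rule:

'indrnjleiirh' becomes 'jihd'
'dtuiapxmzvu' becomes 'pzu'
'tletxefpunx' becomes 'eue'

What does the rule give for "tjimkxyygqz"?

xgi

The transformation: keep one character in every 3, starting at position 3 (positions 3rd, 6th, 9th, ...), then move the first character to the end.
Working it through for "tjimkxyygqz": intermediate "ixg", final "xgi".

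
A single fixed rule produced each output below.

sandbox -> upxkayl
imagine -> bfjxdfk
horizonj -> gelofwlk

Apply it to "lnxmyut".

qikujvr

In each case the input is transformed by: shift every letter 3 places backward in the alphabet (wrapping around), then move the last character to the front.
For "lnxmyut", step one produces "ikujvrq"; step two turns that into "qikujvr".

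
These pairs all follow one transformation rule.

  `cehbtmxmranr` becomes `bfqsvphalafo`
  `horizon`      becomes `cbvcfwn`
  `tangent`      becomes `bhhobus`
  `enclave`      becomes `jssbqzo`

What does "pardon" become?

In each case the input is transformed by: move the last 2 characters to the front (rotate right by 2), then shift every letter 12 places backward in the alphabet (wrapping around).
Starting from "pardon": after the first operation, "onpard"; after the second, "cbdofr".

cbdofr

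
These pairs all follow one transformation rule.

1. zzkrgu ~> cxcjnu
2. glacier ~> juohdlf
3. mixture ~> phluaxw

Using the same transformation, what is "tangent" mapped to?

Each output is the input with this applied: take characters alternately from the front and the back (1st, last, 2nd, 2nd-last, ...), then shift every letter 3 places forward in the alphabet (wrapping around).
"tangent" → "wwdqqhj".

wwdqqhj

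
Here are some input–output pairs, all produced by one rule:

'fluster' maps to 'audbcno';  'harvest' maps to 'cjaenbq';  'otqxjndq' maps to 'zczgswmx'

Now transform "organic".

The pattern: swap the first and last characters, then shift every letter 9 places forward in the alphabet (wrapping around).
Doing the same to "organic": "lapjwrx".
(Check on "harvest": → "tarvesh" → "cjaenbq" ✓)

lapjwrx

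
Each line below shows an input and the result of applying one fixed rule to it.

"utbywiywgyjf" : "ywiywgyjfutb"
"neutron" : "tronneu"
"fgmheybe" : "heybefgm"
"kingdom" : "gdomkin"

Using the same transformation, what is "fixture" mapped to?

The pattern: move the first 3 characters to the end (rotate left by 3).
On "fixture" that produces "turefix".

turefix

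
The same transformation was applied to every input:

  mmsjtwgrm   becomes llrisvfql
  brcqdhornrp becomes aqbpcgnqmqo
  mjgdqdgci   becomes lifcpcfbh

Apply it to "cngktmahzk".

The rule is to shift every letter 1 place backward in the alphabet (wrapping around).
For "cngktmahzk" the result is "bmfjslzgyj".

bmfjslzgyj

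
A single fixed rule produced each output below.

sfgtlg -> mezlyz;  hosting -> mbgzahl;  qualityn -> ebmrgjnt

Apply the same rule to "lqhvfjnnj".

oycggceja

The rule is to move the first 3 characters to the end (rotate left by 3), then shift every letter 7 places backward in the alphabet (wrapping around).
On "lqhvfjnnj" that produces "oycggceja".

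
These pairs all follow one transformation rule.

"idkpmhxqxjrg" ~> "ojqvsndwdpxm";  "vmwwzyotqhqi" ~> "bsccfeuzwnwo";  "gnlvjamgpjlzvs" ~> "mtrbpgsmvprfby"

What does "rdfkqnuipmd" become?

xjlqwtaovsj

Rule — shift every letter 6 places forward in the alphabet (wrapping around).
On "rdfkqnuipmd" that produces "xjlqwtaovsj".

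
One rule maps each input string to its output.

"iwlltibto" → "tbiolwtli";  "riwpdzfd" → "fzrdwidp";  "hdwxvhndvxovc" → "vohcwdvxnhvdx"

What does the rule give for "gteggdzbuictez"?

In each case the input is transformed by: move the last 3 characters to the front (rotate right by 3), then swap each adjacent pair of characters (1↔2, 3↔4, ...).
Starting from "gteggdzbuictez": after the first operation, "tezgteggdzbuic"; after the second, "etgzetggzdubci".

etgzetggzdubci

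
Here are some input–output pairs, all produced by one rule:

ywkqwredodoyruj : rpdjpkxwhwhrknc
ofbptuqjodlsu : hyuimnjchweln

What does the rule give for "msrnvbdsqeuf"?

flkgouwljxny

In each case the input is transformed by: shift every letter 7 places backward in the alphabet (wrapping around).
So "msrnvbdsqeuf" becomes "flkgouwljxny".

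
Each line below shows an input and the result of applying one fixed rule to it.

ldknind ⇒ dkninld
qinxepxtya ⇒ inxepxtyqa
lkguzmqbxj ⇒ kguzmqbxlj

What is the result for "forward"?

orwarfd

Each output is the input with this applied: swap the first and last characters, then move the first character to the end.
Working it through for "forward": intermediate "dorwarf", final "orwarfd".
(Check on "qinxepxtya": → "ainxepxtyq" → "inxepxtyqa" ✓)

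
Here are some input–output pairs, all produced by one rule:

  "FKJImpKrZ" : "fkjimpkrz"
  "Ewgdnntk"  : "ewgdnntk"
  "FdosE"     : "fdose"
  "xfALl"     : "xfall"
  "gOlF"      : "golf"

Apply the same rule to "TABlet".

In each case the input is transformed by: convert every letter to lowercase.
"TABlet" → "tablet".

tablet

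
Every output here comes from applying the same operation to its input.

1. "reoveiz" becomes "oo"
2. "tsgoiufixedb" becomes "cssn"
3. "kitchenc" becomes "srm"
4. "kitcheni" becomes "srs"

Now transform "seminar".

What's happening: shift every letter 10 places forward in the alphabet (wrapping around), then keep one character in every 3, starting at position 2 (positions 2nd, 5th, 8th, ...).
Applying both steps to "seminar": "cowsxkb", then "ox".

ox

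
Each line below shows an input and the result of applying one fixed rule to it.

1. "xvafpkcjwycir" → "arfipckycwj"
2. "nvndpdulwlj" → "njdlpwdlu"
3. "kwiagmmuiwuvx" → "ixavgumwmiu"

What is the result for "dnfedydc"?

fceddy

Looking at the pairs, the operation is to delete the first 2 characters, then take characters alternately from the front and the back (1st, last, 2nd, 2nd-last, ...).
So "dnfedydc" becomes "fceddy".
(Check on "nvndpdulwlj": → "ndpdulwlj" → "njdlpwdlu" ✓)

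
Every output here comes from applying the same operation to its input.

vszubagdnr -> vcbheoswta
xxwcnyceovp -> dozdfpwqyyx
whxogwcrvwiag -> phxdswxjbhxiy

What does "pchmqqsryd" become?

nrrtszeqdi

Each output is the input with this applied: move the first 3 characters to the end (rotate left by 3), then shift every letter 1 place forward in the alphabet (wrapping around).
Applying that to "pchmqqsryd" gives "nrrtszeqdi".
(Check on "vszubagdnr": → "ubagdnrvsz" → "vcbheoswta" ✓)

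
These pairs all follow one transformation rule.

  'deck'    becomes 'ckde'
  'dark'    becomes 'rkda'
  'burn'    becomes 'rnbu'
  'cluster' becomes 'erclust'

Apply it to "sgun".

The rule is to move the last 2 characters to the front (rotate right by 2).
"sgun" → "unsg".

unsg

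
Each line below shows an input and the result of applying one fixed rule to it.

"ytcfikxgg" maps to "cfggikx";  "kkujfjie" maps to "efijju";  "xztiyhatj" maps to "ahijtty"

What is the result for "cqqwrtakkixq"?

aikkqqrtwx

What's happening: delete the first 2 characters, then sort the characters into alphabetical order.
Applying that to "cqqwrtakkixq" gives "aikkqqrtwx".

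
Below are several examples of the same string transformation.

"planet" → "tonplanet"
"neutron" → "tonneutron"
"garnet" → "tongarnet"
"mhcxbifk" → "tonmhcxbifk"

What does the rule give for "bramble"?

What's happening: prepend "ton".
Applying that to "bramble" gives "tonbramble".

tonbramble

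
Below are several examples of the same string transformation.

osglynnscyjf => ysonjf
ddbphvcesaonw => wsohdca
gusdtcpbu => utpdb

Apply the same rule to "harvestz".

Each output is the input with this applied: sort the characters into reverse alphabetical order, then keep every other character starting from the first (positions 1st, 3rd, 5th, ...).
Applying both steps to "harvestz": "zvtsrhea", then "ztre".

ztre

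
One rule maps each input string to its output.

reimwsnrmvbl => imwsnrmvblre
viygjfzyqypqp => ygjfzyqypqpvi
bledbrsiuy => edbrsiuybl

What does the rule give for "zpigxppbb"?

igxppbbzp

Rule — move the first 2 characters to the end (rotate left by 2).
Applying that to "zpigxppbb" gives "igxppbbzp".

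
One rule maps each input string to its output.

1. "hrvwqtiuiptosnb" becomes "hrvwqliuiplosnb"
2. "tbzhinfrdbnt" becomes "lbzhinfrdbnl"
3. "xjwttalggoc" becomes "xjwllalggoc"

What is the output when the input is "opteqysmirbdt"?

The pattern: replace every "t" with "l".
So "opteqysmirbdt" becomes "opleqysmirbdl".

opleqysmirbdl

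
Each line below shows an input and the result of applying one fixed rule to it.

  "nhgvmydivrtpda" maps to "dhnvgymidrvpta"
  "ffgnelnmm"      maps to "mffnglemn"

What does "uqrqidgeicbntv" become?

The pattern: swap each adjacent pair of characters (1↔2, 3↔4, ...), then move the last character to the front.
Applying both steps to "uqrqidgeicbntv": "quqrdiegcinbvt", then "tquqrdiegcinbv".
(Check on "nhgvmydivrtpda": → "hnvgymidrvptad" → "dhnvgymidrvpta" ✓)

tquqrdiegcinbv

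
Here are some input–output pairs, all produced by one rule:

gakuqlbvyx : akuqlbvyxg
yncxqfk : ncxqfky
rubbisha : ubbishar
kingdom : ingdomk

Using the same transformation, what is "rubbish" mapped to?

ubbishr

Rule — move the first character to the end.
"rubbish" → "ubbishr".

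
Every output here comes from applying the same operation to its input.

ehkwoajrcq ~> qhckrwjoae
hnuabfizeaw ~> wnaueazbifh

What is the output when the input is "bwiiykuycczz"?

zwzicicyykub

The pattern: take characters alternately from the front and the back (1st, last, 2nd, 2nd-last, ...), then move the first character to the end.
For "bwiiykuycczz", step one produces "bzwzicicyyku"; step two turns that into "zwzicicyykub".
(Check on "hnuabfizeaw": → "hwnaueazbif" → "wnaueazbifh" ✓)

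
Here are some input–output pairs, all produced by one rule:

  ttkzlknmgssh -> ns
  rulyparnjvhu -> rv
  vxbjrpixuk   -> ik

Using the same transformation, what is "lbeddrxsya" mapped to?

The rule is to keep one character in every 3, starting at position 1 (positions 1st, 4th, 7th, ...), then keep only the last 2 characters.
For "lbeddrxsya", step one produces "ldxa"; step two turns that into "xa".
(Check on "ttkzlknmgssh": → "tzns" → "ns" ✓)

xa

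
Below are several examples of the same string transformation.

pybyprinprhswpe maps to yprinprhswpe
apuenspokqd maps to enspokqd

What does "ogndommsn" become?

dommsn

The transformation: delete the first 3 characters.
"ogndommsn" → "dommsn".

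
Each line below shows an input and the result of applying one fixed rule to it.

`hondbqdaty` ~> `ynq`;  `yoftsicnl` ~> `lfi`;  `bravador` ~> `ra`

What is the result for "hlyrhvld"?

dy

The transformation: move the last 3 characters to the front (rotate right by 3), then keep one character in every 3, starting at position 3 (positions 3rd, 6th, 9th, ...).
"hlyrhvld" → "vldhlyrh" → "dy".
(Check on "bravador": → "dorbrava" → "ra" ✓)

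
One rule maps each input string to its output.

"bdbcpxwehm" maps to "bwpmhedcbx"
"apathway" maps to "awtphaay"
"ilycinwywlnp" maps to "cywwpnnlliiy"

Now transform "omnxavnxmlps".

The pattern: sort the characters into reverse alphabetical order, then swap the first and last characters.
Working it through for "omnxavnxmlps": intermediate "xxvsponnmmla", final "axvsponnmmlx".

axvsponnmmlx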